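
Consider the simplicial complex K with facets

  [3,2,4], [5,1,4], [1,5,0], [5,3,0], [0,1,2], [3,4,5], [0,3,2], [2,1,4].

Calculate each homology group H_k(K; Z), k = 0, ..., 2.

K has 6 vertices, 12 edges, 8 triangles.
rank ∂_0 = 0, rank ∂_1 = 5 ⇒ b_0 = 6 − 0 − 5 = 1; all invariant factors of ∂_1 are 1 so no torsion. So H_0 ≅ Z.
rank ∂_1 = 5, rank ∂_2 = 7 ⇒ b_1 = 12 − 5 − 7 = 0; all invariant factors of ∂_2 are 1 so no torsion. So H_1 ≅ 0.
rank ∂_2 = 7, rank ∂_3 = 0 ⇒ b_2 = 8 − 7 − 0 = 1. So H_2 ≅ Z.

H_0 ≅ Z,  H_1 = 0,  H_2 ≅ Z.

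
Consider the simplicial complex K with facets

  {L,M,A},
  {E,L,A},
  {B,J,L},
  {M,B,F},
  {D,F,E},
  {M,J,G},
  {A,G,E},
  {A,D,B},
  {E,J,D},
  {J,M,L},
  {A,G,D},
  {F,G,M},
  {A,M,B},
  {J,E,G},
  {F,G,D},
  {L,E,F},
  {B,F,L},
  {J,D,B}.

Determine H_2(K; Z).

H_2 ≅ 0.

Take the total order A < B < D < E < F < G < J < L < M on the vertex set. Then K (dimension 2) consists of the simplices:

  0-simplices (9): A, B, D, E, F, G, J, L, M
  1-simplices (27): AB, AD, AE, AG, AL, AM, BD, BF, BJ, BL, BM, DE, DF, DG, DJ, EF, EG, EJ, EL, FG, FL, FM, GJ, GM, JL, JM, LM
  2-simplices (18): ABD, ABM, ADG, AEG, AEL, ALM, BDJ, BFL, BFM, BJL, DEF, DEJ, DFG, EFL, EGJ, FGM, GJM, JLM

so the chain groups are C_0 ≅ Z^9, C_1 ≅ Z^27, C_2 ≅ Z^18.

The boundary map ∂_1: C_1 → C_0 sends each edge [p,q] (with p < q) to q − p.
The 9×27 boundary matrix has rank 8 and Smith normal form diag(1,1,1,1,1,1,1,1).

The boundary map ∂_2: C_2 → C_1 sends each 2-simplex [p,q,r] to [q,r] − [p,r] + [p,q]. For instance
  ∂BDJ = DJ − BJ + BD,
  ∂ABM = BM − AM + AB.
The resulting 27×18 matrix has rank 18, and its Smith normal form has invariant factors (1,1,1,1,1,1,1,1,1,1,1,1,1,1,1,1,1,2).

Reading off H_k = ker ∂_k / im ∂_{k+1}:

  H_2: rank ker ∂_2 − rank ∂_3 = (18 − 18) − 0 = 0, and there is no ∂_3, so H_2 ≅ 0.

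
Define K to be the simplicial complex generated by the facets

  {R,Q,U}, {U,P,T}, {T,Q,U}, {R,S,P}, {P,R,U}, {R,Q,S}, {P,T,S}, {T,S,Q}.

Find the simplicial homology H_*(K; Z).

K has 6 vertices, 12 edges, 8 triangles.
rank ∂_0 = 0, rank ∂_1 = 5 ⇒ b_0 = 6 − 0 − 5 = 1; all invariant factors of ∂_1 are 1 so no torsion. So H_0 = Z.
rank ∂_1 = 5, rank ∂_2 = 7 ⇒ b_1 = 12 − 5 − 7 = 0; all invariant factors of ∂_2 are 1 so no torsion. So H_1 = 0.
rank ∂_2 = 7, rank ∂_3 = 0 ⇒ b_2 = 8 − 7 − 0 = 1. So H_2 = Z.

H_0 = Z,  H_1 = 0,  H_2 = Z.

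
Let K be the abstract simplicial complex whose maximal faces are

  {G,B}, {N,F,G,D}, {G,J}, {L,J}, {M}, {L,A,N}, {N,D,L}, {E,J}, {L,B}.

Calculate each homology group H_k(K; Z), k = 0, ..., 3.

Take the total order A < B < D < E < F < G < J < L < M < N on the vertex set. Then K (dimension 3) consists of the simplices:

  0-simplices (10): A, B, D, E, F, G, J, L, M, N
  1-simplices (15): AL, AN, BG, BL, DF, DG, DL, DN, EJ, FG, FN, GJ, GN, JL, LN
  2-simplices (6): ALN, DFG, DFN, DGN, DLN, FGN
  3-simplices (1): DFGN

so the chain groups are C_0 ≅ Z^10, C_1 ≅ Z^15, C_2 ≅ Z^6, C_3 ≅ Z^1.

∂_1: C_1 → C_0 sends each edge [p,q] (with p < q) to q − p. For instance
  ∂FG = G − F.
The resulting 10×15 matrix has rank 8, and its Smith normal form has invariant factors (1,1,1,1,1,1,1,1).

∂_2: C_2 → C_1 sends each 2-simplex [p,q,r] to [q,r] − [p,r] + [p,q]. For instance
  ∂ALN = LN − AN + AL,
  ∂DFN = FN − DN + DF.
The 15×6 boundary matrix has rank 5 and Smith normal form diag(1,1,1,1,1).

Boundary ∂_3: C_3 → C_2 sends each 3-simplex σ to the alternating sum Σ_i (−1)^i (σ with its i-th vertex removed). For instance
  ∂DFGN = FGN − DGN + DFN − DFG.
The 6×1 boundary matrix has rank 1 and Smith normal form diag(1).

Reading off H_k = ker ∂_k / im ∂_{k+1}:

  H_0: rank C_0 − rank ∂_1 = 10 − 8 = 2, and the invariant factors of ∂_1 are all 1, so H_0 ≅ Z^2.
  H_1: rank ker ∂_1 − rank ∂_2 = (15 − 8) − 5 = 2, and the invariant factors of ∂_2 are all 1, so H_1 ≅ Z^2.
  H_2: rank ker ∂_2 − rank ∂_3 = (6 − 5) − 1 = 0, and the invariant factors of ∂_3 are all 1, so H_2 ≅ 0.
  H_3: rank ker ∂_3 − rank ∂_4 = (1 − 1) − 0 = 0, and there is no ∂_4, so H_3 ≅ 0.

H_0 ≅ Z^2,  H_1 ≅ Z^2,  H_2 = 0,  H_3 = 0.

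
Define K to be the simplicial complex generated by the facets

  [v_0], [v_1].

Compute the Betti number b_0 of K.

Fix the vertex order v_0 < v_1 and write every simplex with vertices in increasing order. Then dim K = 0 and the simplices of K are:

  0-simplices (2): [v_0], [v_1]

giving chain groups C_0 ≅ Z^2.

Now H_k = ker ∂_k / im ∂_{k+1}, so:

  H_0: rank C_0 − rank ∂_1 = 2 − 0 = 2, and there is no ∂_1, so H_0 = Z^2.

(K is a triangulation of a set of 2 points.)

Hence the Betti numbers are b_0 = 2.

b_0 = 2.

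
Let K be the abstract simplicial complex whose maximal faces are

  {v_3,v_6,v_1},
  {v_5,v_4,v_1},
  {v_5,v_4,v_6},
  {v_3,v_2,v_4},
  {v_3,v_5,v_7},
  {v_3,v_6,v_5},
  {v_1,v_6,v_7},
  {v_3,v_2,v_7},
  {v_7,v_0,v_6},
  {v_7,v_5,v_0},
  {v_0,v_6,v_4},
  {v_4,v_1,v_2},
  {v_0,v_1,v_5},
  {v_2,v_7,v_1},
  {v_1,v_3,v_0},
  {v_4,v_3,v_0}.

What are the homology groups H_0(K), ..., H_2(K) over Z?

H_0 = Z,  H_1 = Z^2,  H_2 = Z.

Order the vertices as v_0 < v_1 < v_2 < v_3 < v_4 < v_5 < v_6 < v_7. Listing each simplex with vertices in this order, K has dimension 2 with simplices:

  0-simplices (8): [v_0], [v_1], [v_2], [v_3], [v_4], [v_5], [v_6], [v_7]
  1-simplices (24): (24 of them)
  2-simplices (16): (16 of them)

giving chain groups C_0 ≅ Z^8, C_1 ≅ Z^24, C_2 ≅ Z^16.

Boundary ∂_1: C_1 → C_0 maps an edge to its endpoints' difference, ∂[p,q] = q − p.
As a 8×24 matrix over Z this has rank 7, with invariant factors (1,1,1,1,1,1,1).

The boundary map ∂_2: C_2 → C_1 sends each 2-simplex [p,q,r] to [q,r] − [p,r] + [p,q]. For instance
  ∂[v_0,v_5,v_7] = [v_5,v_7] − [v_0,v_7] + [v_0,v_5],
  ∂[v_2,v_3,v_7] = [v_3,v_7] − [v_2,v_7] + [v_2,v_3].
This gives a 24×16 integer matrix of rank 15; reducing to Smith normal form yields diagonal entries (1,1,1,1,1,1,1,1,1,1,1,1,1,1,1).

From H_k ≅ ker(∂_k) / im(∂_{k+1}) we obtain:

  H_0: rank C_0 − rank ∂_1 = 8 − 7 = 1, and the invariant factors of ∂_1 are all 1, so H_0 ≅ Z.
  H_1: rank ker ∂_1 − rank ∂_2 = (24 − 7) − 15 = 2, and the invariant factors of ∂_2 are all 1, so H_1 ≅ Z^2.
  H_2: rank ker ∂_2 − rank ∂_3 = (16 − 15) − 0 = 1, and there is no ∂_3, so H_2 ≅ Z.

(K is a triangulation of the torus T^2.)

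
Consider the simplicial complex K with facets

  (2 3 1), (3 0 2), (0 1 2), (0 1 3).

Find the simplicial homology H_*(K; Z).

H_0 = Z,  H_1 = 0,  H_2 = Z.

Take the total order 0 < 1 < 2 < 3 on the vertex set. Then K (dimension 2) consists of the simplices:

  0-simplices (4): [0], [1], [2], [3]
  1-simplices (6): [0,1], [0,2], [0,3], [1,2], [1,3], [2,3]
  2-simplices (4): [0,1,2], [0,1,3], [0,2,3], [1,2,3]

giving chain groups C_0 ≅ Z^4, C_1 ≅ Z^6, C_2 ≅ Z^4.

Boundary ∂_1: C_1 → C_0 is given by ∂[p,q] = [q] − [p].
The resulting 4×6 matrix has rank 3, and its Smith normal form has invariant factors (1,1,1).

∂_2: C_2 → C_1 maps a triangle to the signed sum of its edges. For instance
  ∂[0,1,2] = [1,2] − [0,2] + [0,1],
  ∂[1,2,3] = [2,3] − [1,3] + [1,2].
The 6×4 boundary matrix has rank 3 and Smith normal form diag(1,1,1).

From H_k ≅ ker(∂_k) / im(∂_{k+1}) we obtain:

  H_0: rank C_0 − rank ∂_1 = 4 − 3 = 1, and the invariant factors of ∂_1 are all 1, so H_0 = Z.
  H_1: rank ker ∂_1 − rank ∂_2 = (6 − 3) − 3 = 0, and the invariant factors of ∂_2 are all 1, so H_1 = 0.
  H_2: rank ker ∂_2 − rank ∂_3 = (4 − 3) − 0 = 1, and there is no ∂_3, so H_2 = Z.

As a check, the Euler characteristic is 4 − 6 + 4 = 2, which agrees with 1 − 0 + 1 = 2.
(K is a triangulation of the 2-sphere S^2.)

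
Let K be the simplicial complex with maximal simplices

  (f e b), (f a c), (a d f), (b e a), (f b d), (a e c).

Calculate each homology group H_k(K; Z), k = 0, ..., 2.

Order the vertices as a < b < c < d < e < f. Listing each simplex with vertices in this order, K has dimension 2 with simplices:

  0-simplices (6): a, b, c, d, e, f
  1-simplices (12): ab, ac, ad, ae, af, bd, be, bf, ce, cf, df, ef
  2-simplices (6): abe, ace, acf, adf, bdf, bef

Hence C_0 ≅ Z^6, C_1 ≅ Z^12, C_2 ≅ Z^6.

∂_1: C_1 → C_0 sends each edge [p,q] (with p < q) to q − p. For instance
  ∂bd = d − b.
As a 6×12 matrix over Z this has rank 5, with invariant factors (1,1,1,1,1).

Boundary ∂_2: C_2 → C_1 maps a triangle to the signed sum of its edges. For instance
  ∂abe = be − ae + ab,
  ∂acf = cf − af + ac.
As a 12×6 matrix over Z this has rank 6, with invariant factors (1,1,1,1,1,1).

From H_k ≅ ker(∂_k) / im(∂_{k+1}) we obtain:

  H_0: rank C_0 − rank ∂_1 = 6 − 5 = 1, and the invariant factors of ∂_1 are all 1, so H_0 = Z.
  H_1: rank ker ∂_1 − rank ∂_2 = (12 − 5) − 6 = 1, and the invariant factors of ∂_2 are all 1, so H_1 = Z.
  H_2: rank ker ∂_2 − rank ∂_3 = (6 − 6) − 0 = 0, and there is no ∂_3, so H_2 = 0.

H_0 = Z,  H_1 = Z,  H_2 = 0.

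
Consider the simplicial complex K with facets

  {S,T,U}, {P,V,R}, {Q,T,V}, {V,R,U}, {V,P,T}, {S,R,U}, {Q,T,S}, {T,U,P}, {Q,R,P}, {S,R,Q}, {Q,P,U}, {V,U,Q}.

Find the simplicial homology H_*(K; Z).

H_0 ≅ Z,  H_1 ≅ Z/2,  H_2 = 0.

K has 7 vertices, 18 edges, 12 triangles.
rank ∂_0 = 0, rank ∂_1 = 6 ⇒ b_0 = 7 − 0 − 6 = 1; all invariant factors of ∂_1 are 1 so no torsion. So H_0 ≅ Z.
rank ∂_1 = 6, rank ∂_2 = 12 ⇒ b_1 = 18 − 6 − 12 = 0; ∂_2 has invariant factor(s) [2] giving torsion. So H_1 ≅ Z/2.
rank ∂_2 = 12, rank ∂_3 = 0 ⇒ b_2 = 12 − 12 − 0 = 0. So H_2 ≅ 0.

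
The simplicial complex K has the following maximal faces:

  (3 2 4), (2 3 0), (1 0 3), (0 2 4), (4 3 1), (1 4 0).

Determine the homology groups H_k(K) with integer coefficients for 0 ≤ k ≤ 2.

H_0 ≅ Z,  H_1 = 0,  H_2 ≅ Z.

Take the total order 0 < 1 < 2 < 3 < 4 on the vertex set. Then K (dimension 2) consists of the simplices:

  0-simplices (5): [0], [1], [2], [3], [4]
  1-simplices (9): [0,1], [0,2], [0,3], [0,4], [1,3], [1,4], [2,3], [2,4], [3,4]
  2-simplices (6): [0,1,3], [0,1,4], [0,2,3], [0,2,4], [1,3,4], [2,3,4]

giving chain groups C_0 ≅ Z^5, C_1 ≅ Z^9, C_2 ≅ Z^6.

∂_1: C_1 → C_0 sends each edge [p,q] (with p < q) to q − p.
As a 5×9 matrix over Z this has rank 4, with invariant factors (1,1,1,1).

Boundary ∂_2: C_2 → C_1 acts by ∂[p,q,r] = [q,r] − [p,r] + [p,q]. For instance
  ∂[0,1,3] = [1,3] − [0,3] + [0,1],
  ∂[0,2,3] = [2,3] − [0,3] + [0,2].
As a 9×6 matrix over Z this has rank 5, with invariant factors (1,1,1,1,1).

Computing H_k = (kernel of ∂_k) / (image of ∂_{k+1}):

  H_0: rank C_0 − rank ∂_1 = 5 − 4 = 1, and the invariant factors of ∂_1 are all 1, so H_0 ≅ Z.
  H_1: rank ker ∂_1 − rank ∂_2 = (9 − 4) − 5 = 0, and the invariant factors of ∂_2 are all 1, so H_1 ≅ 0.
  H_2: rank ker ∂_2 − rank ∂_3 = (6 − 5) − 0 = 1, and there is no ∂_3, so H_2 ≅ Z.

(K is a triangulation of the 2-sphere S^2.)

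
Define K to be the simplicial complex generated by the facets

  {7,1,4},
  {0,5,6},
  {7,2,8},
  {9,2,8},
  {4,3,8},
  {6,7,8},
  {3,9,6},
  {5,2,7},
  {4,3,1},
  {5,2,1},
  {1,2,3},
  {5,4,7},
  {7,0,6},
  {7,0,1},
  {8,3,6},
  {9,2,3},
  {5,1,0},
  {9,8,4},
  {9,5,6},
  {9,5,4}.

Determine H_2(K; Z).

H_2 ≅ 0.

Order the vertices as 0 < 1 < 2 < 3 < 4 < 5 < 6 < 7 < 8 < 9. Listing each simplex with vertices in this order, K has dimension 2 with simplices:

  0-simplices (10): [0], [1], [2], [3], [4], [5], [6], [7], [8], [9]
  1-simplices (30): (30 of them)
  2-simplices (20): (20 of them)

giving chain groups C_0 ≅ Z^10, C_1 ≅ Z^30, C_2 ≅ Z^20.

The boundary map ∂_1: C_1 → C_0 maps an edge to its endpoints' difference, ∂[p,q] = q − p. For instance
  ∂[6,9] = [9] − [6].
The 10×30 boundary matrix has rank 9 and Smith normal form diag(1,1,1,1,1,1,1,1,1).

The boundary map ∂_2: C_2 → C_1 acts by ∂[p,q,r] = [q,r] − [p,r] + [p,q]. For instance
  ∂[0,1,7] = [1,7] − [0,7] + [0,1],
  ∂[4,8,9] = [8,9] − [4,9] + [4,8].
As a 30×20 matrix over Z this has rank 20, with invariant factors (1,1,1,1,1,1,1,1,1,1,1,1,1,1,1,1,1,1,1,2).

Reading off H_k = ker ∂_k / im ∂_{k+1}:

  H_2: rank ker ∂_2 − rank ∂_3 = (20 − 20) − 0 = 0, and there is no ∂_3, so H_2 = 0.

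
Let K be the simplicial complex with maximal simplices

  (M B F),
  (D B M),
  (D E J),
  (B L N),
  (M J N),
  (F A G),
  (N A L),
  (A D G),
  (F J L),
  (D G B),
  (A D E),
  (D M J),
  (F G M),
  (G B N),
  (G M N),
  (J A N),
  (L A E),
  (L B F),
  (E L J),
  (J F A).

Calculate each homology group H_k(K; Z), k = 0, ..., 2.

Fix the vertex order A < B < D < E < F < G < J < L < M < N and write every simplex with vertices in increasing order. Then dim K = 2 and the simplices of K are:

  0-simplices (10): A, B, D, E, F, G, J, L, M, N
  1-simplices (30): AD, AE, AF, AG, AJ, AL, AN, BD, BF, BG, BL, BM, BN, DE, DG, DJ, DM, EJ, EL, FG, FJ, FL, FM, GM, GN, JL, JM, JN, LN, MN
  2-simplices (20): ADE, ADG, AEL, AFG, AFJ, AJN, ALN, BDG, BDM, BFL, BFM, BGN, BLN, DEJ, DJM, EJL, FGM, FJL, GMN, JMN

giving chain groups C_0 ≅ Z^10, C_1 ≅ Z^30, C_2 ≅ Z^20.

∂_1: C_1 → C_0 maps an edge to its endpoints' difference, ∂[p,q] = q − p. For instance
  ∂BG = G − B.
This gives a 10×30 integer matrix of rank 9; reducing to Smith normal form yields diagonal entries (1,1,1,1,1,1,1,1,1).

The boundary map ∂_2: C_2 → C_1 sends each 2-simplex [p,q,r] to [q,r] − [p,r] + [p,q]. For instance
  ∂AFJ = FJ − AJ + AF,
  ∂ADG = DG − AG + AD.
The resulting 30×20 matrix has rank 20, and its Smith normal form has invariant factors (1,1,1,1,1,1,1,1,1,1,1,1,1,1,1,1,1,1,1,2).

Reading off H_k = ker ∂_k / im ∂_{k+1}:

  H_0: rank C_0 − rank ∂_1 = 10 − 9 = 1, and the invariant factors of ∂_1 are all 1, so H_0 ≅ Z.
  H_1: rank ker ∂_1 − rank ∂_2 = (30 − 9) − 20 = 1, and ∂_2 has invariant factor 2 > 1, so H_1 ≅ Z ⊕ Z/2.
  H_2: rank ker ∂_2 − rank ∂_3 = (20 − 20) − 0 = 0, and there is no ∂_3, so H_2 ≅ 0.

(K is a triangulation of the Klein bottle.)

H_0 = Z,  H_1 = Z ⊕ Z/2,  H_2 = 0.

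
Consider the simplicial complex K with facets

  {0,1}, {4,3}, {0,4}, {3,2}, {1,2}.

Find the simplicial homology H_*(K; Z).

We work with the vertex ordering 0 < 1 < 2 < 3 < 4. The simplices of K, each written with vertices in increasing order, are:

  0-simplices (5): [0], [1], [2], [3], [4]
  1-simplices (5): [0,1], [0,4], [1,2], [2,3], [3,4]

Hence C_0 ≅ Z^5, C_1 ≅ Z^5.

Boundary ∂_1: C_1 → C_0 maps an edge to its endpoints' difference, ∂[p,q] = q − p. For instance
  ∂[0,1] = [1] − [0].
This gives a 5×5 integer matrix of rank 4; reducing to Smith normal form yields diagonal entries (1,1,1,1).

Reading off H_k = ker ∂_k / im ∂_{k+1}:

  H_0: rank C_0 − rank ∂_1 = 5 − 4 = 1, and the invariant factors of ∂_1 are all 1, so H_0 ≅ Z.
  H_1: rank ker ∂_1 − rank ∂_2 = (5 − 4) − 0 = 1, and there is no ∂_2, so H_1 ≅ Z.

As a check, the Euler characteristic is 5 − 5 = 0, which agrees with 1 − 1 = 0.

H_0 = Z,  H_1 = Z.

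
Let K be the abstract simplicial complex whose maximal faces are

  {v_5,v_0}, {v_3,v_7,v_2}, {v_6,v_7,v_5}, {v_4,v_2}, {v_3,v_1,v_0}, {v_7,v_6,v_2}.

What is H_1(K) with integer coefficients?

Order the vertices as v_0 < v_1 < v_2 < v_3 < v_4 < v_5 < v_6 < v_7. Listing each simplex with vertices in this order, K has dimension 2 with simplices:

  0-simplices (8): [v_0], [v_1], [v_2], [v_3], [v_4], [v_5], [v_6], [v_7]
  1-simplices (12): [v_0,v_1], [v_0,v_3], [v_0,v_5], [v_1,v_3], [v_2,v_3], [v_2,v_4], [v_2,v_6], [v_2,v_7], [v_3,v_7], [v_5,v_6], [v_5,v_7], [v_6,v_7]
  2-simplices (4): [v_0,v_1,v_3], [v_2,v_3,v_7], [v_2,v_6,v_7], [v_5,v_6,v_7]

so the chain groups are C_0 ≅ Z^8, C_1 ≅ Z^12, C_2 ≅ Z^4.

Boundary ∂_1: C_1 → C_0 maps an edge to its endpoints' difference, ∂[p,q] = q − p. For instance
  ∂[v_2,v_3] = [v_3] − [v_2].
The 8×12 boundary matrix has rank 7 and Smith normal form diag(1,1,1,1,1,1,1).

The boundary map ∂_2: C_2 → C_1 acts by ∂[p,q,r] = [q,r] − [p,r] + [p,q]. For instance
  ∂[v_5,v_6,v_7] = [v_6,v_7] − [v_5,v_7] + [v_5,v_6],
  ∂[v_2,v_6,v_7] = [v_6,v_7] − [v_2,v_7] + [v_2,v_6].
This gives a 12×4 integer matrix of rank 4; reducing to Smith normal form yields diagonal entries (1,1,1,1).

Computing H_k = (kernel of ∂_k) / (image of ∂_{k+1}):

  H_1: rank ker ∂_1 − rank ∂_2 = (12 − 7) − 4 = 1, and the invariant factors of ∂_2 are all 1, so H_1 ≅ Z.

H_1 ≅ Z.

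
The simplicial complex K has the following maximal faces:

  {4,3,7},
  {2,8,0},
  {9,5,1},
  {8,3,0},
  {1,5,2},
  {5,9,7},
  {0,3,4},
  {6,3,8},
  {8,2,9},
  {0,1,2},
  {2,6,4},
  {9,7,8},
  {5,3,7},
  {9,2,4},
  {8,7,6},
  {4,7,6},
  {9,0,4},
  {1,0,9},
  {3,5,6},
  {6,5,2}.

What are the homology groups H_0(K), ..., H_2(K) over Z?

Fix the vertex order 0 < 1 < 2 < 3 < 4 < 5 < 6 < 7 < 8 < 9 and write every simplex with vertices in increasing order. Then dim K = 2 and the simplices of K are:

  0-simplices (10): [0], [1], [2], [3], [4], [5], [6], [7], [8], [9]
  1-simplices (30): (30 of them)
  2-simplices (20): (20 of them)

giving chain groups C_0 ≅ Z^10, C_1 ≅ Z^30, C_2 ≅ Z^20.

Boundary ∂_1: C_1 → C_0 is given by ∂[p,q] = [q] − [p]. For instance
  ∂[6,8] = [8] − [6].
This gives a 10×30 integer matrix of rank 9; reducing to Smith normal form yields diagonal entries (1,1,1,1,1,1,1,1,1).

∂_2: C_2 → C_1 sends each 2-simplex [p,q,r] to [q,r] − [p,r] + [p,q]. For instance
  ∂[2,8,9] = [8,9] − [2,9] + [2,8],
  ∂[0,4,9] = [4,9] − [0,9] + [0,4].
As a 30×20 matrix over Z this has rank 20, with invariant factors (1,1,1,1,1,1,1,1,1,1,1,1,1,1,1,1,1,1,1,2).

From H_k ≅ ker(∂_k) / im(∂_{k+1}) we obtain:

  H_0: rank C_0 − rank ∂_1 = 10 − 9 = 1, and the invariant factors of ∂_1 are all 1, so H_0 = Z.
  H_1: rank ker ∂_1 − rank ∂_2 = (30 − 9) − 20 = 1, and ∂_2 has invariant factor 2 > 1, so H_1 = Z ⊕ Z/2Z.
  H_2: rank ker ∂_2 − rank ∂_3 = (20 − 20) − 0 = 0, and there is no ∂_3, so H_2 = 0.

H_0 = Z,  H_1 = Z ⊕ Z/2Z,  H_2 = 0.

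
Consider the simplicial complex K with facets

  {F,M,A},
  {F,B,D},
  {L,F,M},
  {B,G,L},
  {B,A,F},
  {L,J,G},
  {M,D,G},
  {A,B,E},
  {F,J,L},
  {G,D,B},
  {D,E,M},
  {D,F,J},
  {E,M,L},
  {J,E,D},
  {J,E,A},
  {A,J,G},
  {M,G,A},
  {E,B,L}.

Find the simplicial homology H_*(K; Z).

Fix the vertex order A < B < D < E < F < G < J < L < M and write every simplex with vertices in increasing order. Then dim K = 2 and the simplices of K are:

  0-simplices (9): A, B, D, E, F, G, J, L, M
  1-simplices (27): AB, AE, AF, AG, AJ, AM, BD, BE, BF, BG, BL, DE, DF, DG, DJ, DM, EJ, EL, EM, FJ, FL, FM, GJ, GL, GM, JL, LM
  2-simplices (18): ABE, ABF, AEJ, AFM, AGJ, AGM, BDF, BDG, BEL, BGL, DEJ, DEM, DFJ, DGM, ELM, FJL, FLM, GJL

so the chain groups are C_0 ≅ Z^9, C_1 ≅ Z^27, C_2 ≅ Z^18.

∂_1: C_1 → C_0 maps an edge to its endpoints' difference, ∂[p,q] = q − p. For instance
  ∂DF = F − D.
As a 9×27 matrix over Z this has rank 8, with invariant factors (1,1,1,1,1,1,1,1).

The boundary map ∂_2: C_2 → C_1 maps a triangle to the signed sum of its edges. For instance
  ∂BGL = GL − BL + BG,
  ∂AFM = FM − AM + AF.
The 27×18 boundary matrix has rank 17 and Smith normal form diag(1,1,1,1,1,1,1,1,1,1,1,1,1,1,1,1,1).

Computing H_k = (kernel of ∂_k) / (image of ∂_{k+1}):

  H_0: rank C_0 − rank ∂_1 = 9 − 8 = 1, and the invariant factors of ∂_1 are all 1, so H_0 = Z.
  H_1: rank ker ∂_1 − rank ∂_2 = (27 − 8) − 17 = 2, and the invariant factors of ∂_2 are all 1, so H_1 = Z^2.
  H_2: rank ker ∂_2 − rank ∂_3 = (18 − 17) − 0 = 1, and there is no ∂_3, so H_2 = Z.

As a check, the Euler characteristic is 9 − 27 + 18 = 0, which agrees with 1 − 2 + 1 = 0.

H_0 ≅ Z,  H_1 ≅ Z^2,  H_2 ≅ Z.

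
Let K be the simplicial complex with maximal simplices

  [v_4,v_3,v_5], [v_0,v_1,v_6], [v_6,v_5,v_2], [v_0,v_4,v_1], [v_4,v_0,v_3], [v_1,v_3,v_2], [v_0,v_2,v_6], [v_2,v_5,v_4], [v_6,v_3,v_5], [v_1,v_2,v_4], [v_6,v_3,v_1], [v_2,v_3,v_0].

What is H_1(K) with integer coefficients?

Fix the vertex order v_0 < v_1 < v_2 < v_3 < v_4 < v_5 < v_6 and write every simplex with vertices in increasing order. Then dim K = 2 and the simplices of K are:

  0-simplices (7): [v_0], [v_1], [v_2], [v_3], [v_4], [v_5], [v_6]
  1-simplices (18): (18 of them)
  2-simplices (12): (12 of them)

so the chain groups are C_0 ≅ Z^7, C_1 ≅ Z^18, C_2 ≅ Z^12.

Boundary ∂_1: C_1 → C_0 maps an edge to its endpoints' difference, ∂[p,q] = q − p. For instance
  ∂[v_0,v_1] = [v_1] − [v_0].
The resulting 7×18 matrix has rank 6, and its Smith normal form has invariant factors (1,1,1,1,1,1).

∂_2: C_2 → C_1 sends each 2-simplex [p,q,r] to [q,r] − [p,r] + [p,q]. For instance
  ∂[v_0,v_2,v_6] = [v_2,v_6] − [v_0,v_6] + [v_0,v_2],
  ∂[v_1,v_3,v_6] = [v_3,v_6] − [v_1,v_6] + [v_1,v_3].
The resulting 18×12 matrix has rank 12, and its Smith normal form has invariant factors (1,1,1,1,1,1,1,1,1,1,1,2).

From H_k ≅ ker(∂_k) / im(∂_{k+1}) we obtain:

  H_1: rank ker ∂_1 − rank ∂_2 = (18 − 6) − 12 = 0, and ∂_2 has invariant factor 2 > 1, so H_1 ≅ Z/2.

H_1 ≅ Z/2.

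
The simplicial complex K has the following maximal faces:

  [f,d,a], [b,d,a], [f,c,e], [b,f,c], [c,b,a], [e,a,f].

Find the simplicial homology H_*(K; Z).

K has 6 vertices, 12 edges, 6 triangles.
rank ∂_0 = 0, rank ∂_1 = 5 ⇒ b_0 = 6 − 0 − 5 = 1; all invariant factors of ∂_1 are 1 so no torsion. So H_0 = Z.
rank ∂_1 = 5, rank ∂_2 = 6 ⇒ b_1 = 12 − 5 − 6 = 1; all invariant factors of ∂_2 are 1 so no torsion. So H_1 = Z.
rank ∂_2 = 6, rank ∂_3 = 0 ⇒ b_2 = 6 − 6 − 0 = 0. So H_2 = 0.

H_0 = Z,  H_1 = Z,  H_2 = 0.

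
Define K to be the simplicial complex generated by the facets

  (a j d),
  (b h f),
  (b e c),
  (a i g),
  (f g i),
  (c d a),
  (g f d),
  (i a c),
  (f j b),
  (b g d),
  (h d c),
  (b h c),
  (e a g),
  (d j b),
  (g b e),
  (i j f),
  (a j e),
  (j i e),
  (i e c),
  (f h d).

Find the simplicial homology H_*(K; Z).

H_0 = Z,  H_1 = Z ⊕ Z/2,  H_2 = 0.

Fix the vertex order a < b < c < d < e < f < g < h < i < j and write every simplex with vertices in increasing order. Then dim K = 2 and the simplices of K are:

  0-simplices (10): a, b, c, d, e, f, g, h, i, j
  1-simplices (30): ac, ad, ae, ag, ai, aj, bc, bd, be, bf, bg, bh, bj, cd, ce, ch, ci, df, dg, dh, dj, eg, ei, ej, fg, fh, fi, fj, gi, ij
  2-simplices (20): acd, aci, adj, aeg, aej, agi, bce, bch, bdg, bdj, beg, bfh, bfj, cdh, cei, dfg, dfh, eij, fgi, fij

giving chain groups C_0 ≅ Z^10, C_1 ≅ Z^30, C_2 ≅ Z^20.

∂_1: C_1 → C_0 is given by ∂[p,q] = [q] − [p]. For instance
  ∂bc = c − b.
The resulting 10×30 matrix has rank 9, and its Smith normal form has invariant factors (1,1,1,1,1,1,1,1,1).

∂_2: C_2 → C_1 sends each 2-simplex [p,q,r] to [q,r] − [p,r] + [p,q]. For instance
  ∂dfg = fg − dg + df,
  ∂acd = cd − ad + ac.
The 30×20 boundary matrix has rank 20 and Smith normal form diag(1,1,1,1,1,1,1,1,1,1,1,1,1,1,1,1,1,1,1,2).

Computing H_k = (kernel of ∂_k) / (image of ∂_{k+1}):

  H_0: rank C_0 − rank ∂_1 = 10 − 9 = 1, and the invariant factors of ∂_1 are all 1, so H_0 = Z.
  H_1: rank ker ∂_1 − rank ∂_2 = (30 − 9) − 20 = 1, and ∂_2 has invariant factor 2 > 1, so H_1 = Z ⊕ Z/2.
  H_2: rank ker ∂_2 − rank ∂_3 = (20 − 20) − 0 = 0, and there is no ∂_3, so H_2 = 0.

(K is a triangulation of the Klein bottle.)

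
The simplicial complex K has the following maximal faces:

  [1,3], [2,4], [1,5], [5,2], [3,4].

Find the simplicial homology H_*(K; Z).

H_0 ≅ Z,  H_1 ≅ Z.

Order the vertices as 1 < 2 < 3 < 4 < 5. Listing each simplex with vertices in this order, K has dimension 1 with simplices:

  0-simplices (5): [1], [2], [3], [4], [5]
  1-simplices (5): [1,3], [1,5], [2,4], [2,5], [3,4]

giving chain groups C_0 ≅ Z^5, C_1 ≅ Z^5.

The boundary map ∂_1: C_1 → C_0 sends each edge [p,q] (with p < q) to q − p.
This gives a 5×5 integer matrix of rank 4; reducing to Smith normal form yields diagonal entries (1,1,1,1).

Computing H_k = (kernel of ∂_k) / (image of ∂_{k+1}):

  H_0: rank C_0 − rank ∂_1 = 5 − 4 = 1, and the invariant factors of ∂_1 are all 1, so H_0 = Z.
  H_1: rank ker ∂_1 − rank ∂_2 = (5 − 4) − 0 = 1, and there is no ∂_2, so H_1 = Z.

(K is a triangulation of the circle S^1.)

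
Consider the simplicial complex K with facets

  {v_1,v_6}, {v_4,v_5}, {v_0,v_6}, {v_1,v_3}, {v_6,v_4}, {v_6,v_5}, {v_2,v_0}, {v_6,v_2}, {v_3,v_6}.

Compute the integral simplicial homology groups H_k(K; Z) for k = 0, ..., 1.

H_0 ≅ Z,  H_1 ≅ Z^3.

K has 7 vertices, 9 edges.
rank ∂_0 = 0, rank ∂_1 = 6 ⇒ b_0 = 7 − 0 − 6 = 1; all invariant factors of ∂_1 are 1 so no torsion. So H_0 = Z.
rank ∂_1 = 6, rank ∂_2 = 0 ⇒ b_1 = 9 − 6 − 0 = 3. So H_1 = Z^3.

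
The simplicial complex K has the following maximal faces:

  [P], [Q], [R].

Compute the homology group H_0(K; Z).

We work with the vertex ordering P < Q < R. The simplices of K, each written with vertices in increasing order, are:

  0-simplices (3): P, Q, R

giving chain groups C_0 ≅ Z^3.

Now H_k = ker ∂_k / im ∂_{k+1}, so:

  H_0: rank C_0 − rank ∂_1 = 3 − 0 = 3, and there is no ∂_1, so H_0 = Z^3.

H_0 ≅ Z^3.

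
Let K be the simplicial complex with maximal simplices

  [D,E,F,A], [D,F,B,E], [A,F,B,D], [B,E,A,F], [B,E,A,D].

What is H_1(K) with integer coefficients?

Order the vertices as A < B < D < E < F. Listing each simplex with vertices in this order, K has dimension 3 with simplices:

  0-simplices (5): A, B, D, E, F
  1-simplices (10): AB, AD, AE, AF, BD, BE, BF, DE, DF, EF
  2-simplices (10): ABD, ABE, ABF, ADE, ADF, AEF, BDE, BDF, BEF, DEF
  3-simplices (5): ABDE, ABDF, ABEF, ADEF, BDEF

so the chain groups are C_0 ≅ Z^5, C_1 ≅ Z^10, C_2 ≅ Z^10, C_3 ≅ Z^5.

Boundary ∂_1: C_1 → C_0 maps an edge to its endpoints' difference, ∂[p,q] = q − p. For instance
  ∂AE = E − A.
The 5×10 boundary matrix has rank 4 and Smith normal form diag(1,1,1,1).

Boundary ∂_2: C_2 → C_1 sends each 2-simplex [p,q,r] to [q,r] − [p,r] + [p,q]. For instance
  ∂ADF = DF − AF + AD,
  ∂BDE = DE − BE + BD.
This gives a 10×10 integer matrix of rank 6; reducing to Smith normal form yields diagonal entries (1,1,1,1,1,1).

The boundary map ∂_3: C_3 → C_2 sends each 3-simplex σ to the alternating sum Σ_i (−1)^i (σ with its i-th vertex removed). For instance
  ∂ABDE = BDE − ADE + ABE − ABD,
  ∂BDEF = DEF − BEF + BDF − BDE.
The resulting 10×5 matrix has rank 4, and its Smith normal form has invariant factors (1,1,1,1).

Reading off H_k = ker ∂_k / im ∂_{k+1}:

  H_1: rank ker ∂_1 − rank ∂_2 = (10 − 4) − 6 = 0, and the invariant factors of ∂_2 are all 1, so H_1 = 0.

H_1 = 0.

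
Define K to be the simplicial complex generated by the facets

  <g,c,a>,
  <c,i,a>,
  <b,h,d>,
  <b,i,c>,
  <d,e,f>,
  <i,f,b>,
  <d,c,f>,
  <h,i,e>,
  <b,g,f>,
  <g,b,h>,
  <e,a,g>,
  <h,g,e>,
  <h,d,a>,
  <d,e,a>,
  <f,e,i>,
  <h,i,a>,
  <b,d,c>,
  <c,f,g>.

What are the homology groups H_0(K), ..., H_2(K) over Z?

H_0 ≅ Z,  H_1 ≅ Z ⊕ Z/2,  H_2 = 0.

Fix the vertex order a < b < c < d < e < f < g < h < i and write every simplex with vertices in increasing order. Then dim K = 2 and the simplices of K are:

  0-simplices (9): a, b, c, d, e, f, g, h, i
  1-simplices (27): ac, ad, ae, ag, ah, ai, bc, bd, bf, bg, bh, bi, cd, cf, cg, ci, de, df, dh, ef, eg, eh, ei, fg, fi, gh, hi
  2-simplices (18): acg, aci, ade, adh, aeg, ahi, bcd, bci, bdh, bfg, bfi, bgh, cdf, cfg, def, efi, egh, ehi

giving chain groups C_0 ≅ Z^9, C_1 ≅ Z^27, C_2 ≅ Z^18.

The boundary map ∂_1: C_1 → C_0 is given by ∂[p,q] = [q] − [p]. For instance
  ∂ai = i − a.
As a 9×27 matrix over Z this has rank 8, with invariant factors (1,1,1,1,1,1,1,1).

Boundary ∂_2: C_2 → C_1 maps a triangle to the signed sum of its edges. For instance
  ∂adh = dh − ah + ad,
  ∂bfi = fi − bi + bf.
As a 27×18 matrix over Z this has rank 18, with invariant factors (1,1,1,1,1,1,1,1,1,1,1,1,1,1,1,1,1,2).

From H_k ≅ ker(∂_k) / im(∂_{k+1}) we obtain:

  H_0: rank C_0 − rank ∂_1 = 9 − 8 = 1, and the invariant factors of ∂_1 are all 1, so H_0 ≅ Z.
  H_1: rank ker ∂_1 − rank ∂_2 = (27 − 8) − 18 = 1, and ∂_2 has invariant factor 2 > 1, so H_1 ≅ Z ⊕ Z/2.
  H_2: rank ker ∂_2 − rank ∂_3 = (18 − 18) − 0 = 0, and there is no ∂_3, so H_2 ≅ 0.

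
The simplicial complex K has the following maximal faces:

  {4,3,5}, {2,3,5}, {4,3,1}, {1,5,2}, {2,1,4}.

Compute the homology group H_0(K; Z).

Fix the vertex order 1 < 2 < 3 < 4 < 5 and write every simplex with vertices in increasing order. Then dim K = 2 and the simplices of K are:

  0-simplices (5): [1], [2], [3], [4], [5]
  1-simplices (10): [1,2], [1,3], [1,4], [1,5], [2,3], [2,4], [2,5], [3,4], [3,5], [4,5]
  2-simplices (5): [1,2,4], [1,2,5], [1,3,4], [2,3,5], [3,4,5]

giving chain groups C_0 ≅ Z^5, C_1 ≅ Z^10, C_2 ≅ Z^5.

∂_1: C_1 → C_0 maps an edge to its endpoints' difference, ∂[p,q] = q − p. For instance
  ∂[1,3] = [3] − [1].
The resulting 5×10 matrix has rank 4, and its Smith normal form has invariant factors (1,1,1,1).

∂_2: C_2 → C_1 maps a triangle to the signed sum of its edges. For instance
  ∂[3,4,5] = [4,5] − [3,5] + [3,4],
  ∂[2,3,5] = [3,5] − [2,5] + [2,3].
As a 10×5 matrix over Z this has rank 5, with invariant factors (1,1,1,1,1).

From H_k ≅ ker(∂_k) / im(∂_{k+1}) we obtain:

  H_0: rank C_0 − rank ∂_1 = 5 − 4 = 1, and the invariant factors of ∂_1 are all 1, so H_0 ≅ Z.

H_0 ≅ Z.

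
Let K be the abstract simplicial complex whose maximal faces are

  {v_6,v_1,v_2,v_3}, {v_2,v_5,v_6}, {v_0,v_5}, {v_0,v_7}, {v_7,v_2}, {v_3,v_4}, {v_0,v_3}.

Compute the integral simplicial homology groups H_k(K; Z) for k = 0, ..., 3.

Fix the vertex order v_0 < v_1 < v_2 < v_3 < v_4 < v_5 < v_6 < v_7 and write every simplex with vertices in increasing order. Then dim K = 3 and the simplices of K are:

  0-simplices (8): [v_0], [v_1], [v_2], [v_3], [v_4], [v_5], [v_6], [v_7]
  1-simplices (13): [v_0,v_3], [v_0,v_5], [v_0,v_7], [v_1,v_2], [v_1,v_3], [v_1,v_6], [v_2,v_3], [v_2,v_5], [v_2,v_6], [v_2,v_7], [v_3,v_4], [v_3,v_6], [v_5,v_6]
  2-simplices (5): [v_1,v_2,v_3], [v_1,v_2,v_6], [v_1,v_3,v_6], [v_2,v_3,v_6], [v_2,v_5,v_6]
  3-simplices (1): [v_1,v_2,v_3,v_6]

Hence C_0 ≅ Z^8, C_1 ≅ Z^13, C_2 ≅ Z^5, C_3 ≅ Z^1.

The boundary map ∂_1: C_1 → C_0 sends each edge [p,q] (with p < q) to q − p. For instance
  ∂[v_3,v_4] = [v_4] − [v_3].
The 8×13 boundary matrix has rank 7 and Smith normal form diag(1,1,1,1,1,1,1).

Boundary ∂_2: C_2 → C_1 acts by ∂[p,q,r] = [q,r] − [p,r] + [p,q]. For instance
  ∂[v_2,v_3,v_6] = [v_3,v_6] − [v_2,v_6] + [v_2,v_3],
  ∂[v_1,v_2,v_6] = [v_2,v_6] − [v_1,v_6] + [v_1,v_2].
The 13×5 boundary matrix has rank 4 and Smith normal form diag(1,1,1,1).

∂_3: C_3 → C_2 sends each 3-simplex σ to the alternating sum Σ_i (−1)^i (σ with its i-th vertex removed). For instance
  ∂[v_1,v_2,v_3,v_6] = [v_2,v_3,v_6] − [v_1,v_3,v_6] + [v_1,v_2,v_6] − [v_1,v_2,v_3].
The resulting 5×1 matrix has rank 1, and its Smith normal form has invariant factors (1).

From H_k ≅ ker(∂_k) / im(∂_{k+1}) we obtain:

  H_0: rank C_0 − rank ∂_1 = 8 − 7 = 1, and the invariant factors of ∂_1 are all 1, so H_0 ≅ Z.
  H_1: rank ker ∂_1 − rank ∂_2 = (13 − 7) − 4 = 2, and the invariant factors of ∂_2 are all 1, so H_1 ≅ Z^2.
  H_2: rank ker ∂_2 − rank ∂_3 = (5 − 4) − 1 = 0, and the invariant factors of ∂_3 are all 1, so H_2 ≅ 0.
  H_3: rank ker ∂_3 − rank ∂_4 = (1 − 1) − 0 = 0, and there is no ∂_4, so H_3 ≅ 0.

As a check, the Euler characteristic is 8 − 13 + 5 − 1 = -1, which agrees with 1 − 2 + 0 − 0 = -1.

H_0 = Z,  H_1 = Z^2,  H_2 = 0,  H_3 = 0.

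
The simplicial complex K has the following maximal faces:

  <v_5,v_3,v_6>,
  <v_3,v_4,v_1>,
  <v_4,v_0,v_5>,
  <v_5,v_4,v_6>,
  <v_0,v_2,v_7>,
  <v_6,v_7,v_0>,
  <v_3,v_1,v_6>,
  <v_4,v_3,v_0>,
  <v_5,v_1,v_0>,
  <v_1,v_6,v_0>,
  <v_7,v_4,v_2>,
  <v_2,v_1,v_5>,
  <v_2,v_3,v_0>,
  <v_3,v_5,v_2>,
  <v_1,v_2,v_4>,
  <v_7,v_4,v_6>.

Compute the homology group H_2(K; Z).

H_2 ≅ Z.

Fix the vertex order v_0 < v_1 < v_2 < v_3 < v_4 < v_5 < v_6 < v_7 and write every simplex with vertices in increasing order. Then dim K = 2 and the simplices of K are:

  0-simplices (8): [v_0], [v_1], [v_2], [v_3], [v_4], [v_5], [v_6], [v_7]
  1-simplices (24): (24 of them)
  2-simplices (16): (16 of them)

giving chain groups C_0 ≅ Z^8, C_1 ≅ Z^24, C_2 ≅ Z^16.

Boundary ∂_1: C_1 → C_0 maps an edge to its endpoints' difference, ∂[p,q] = q − p.
As a 8×24 matrix over Z this has rank 7, with invariant factors (1,1,1,1,1,1,1).

∂_2: C_2 → C_1 sends each 2-simplex [p,q,r] to [q,r] − [p,r] + [p,q]. For instance
  ∂[v_1,v_2,v_5] = [v_2,v_5] − [v_1,v_5] + [v_1,v_2],
  ∂[v_1,v_3,v_6] = [v_3,v_6] − [v_1,v_6] + [v_1,v_3].
This gives a 24×16 integer matrix of rank 15; reducing to Smith normal form yields diagonal entries (1,1,1,1,1,1,1,1,1,1,1,1,1,1,1).

From H_k ≅ ker(∂_k) / im(∂_{k+1}) we obtain:

  H_2: rank ker ∂_2 − rank ∂_3 = (16 − 15) − 0 = 1, and there is no ∂_3, so H_2 ≅ Z.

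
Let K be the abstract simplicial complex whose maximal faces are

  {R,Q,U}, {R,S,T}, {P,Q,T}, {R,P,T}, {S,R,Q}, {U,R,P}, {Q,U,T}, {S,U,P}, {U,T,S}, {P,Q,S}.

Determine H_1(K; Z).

H_1 = Z/2Z.

Take the total order P < Q < R < S < T < U on the vertex set. Then K (dimension 2) consists of the simplices:

  0-simplices (6): P, Q, R, S, T, U
  1-simplices (15): PQ, PR, PS, PT, PU, QR, QS, QT, QU, RS, RT, RU, ST, SU, TU
  2-simplices (10): PQS, PQT, PRT, PRU, PSU, QRS, QRU, QTU, RST, STU

giving chain groups C_0 ≅ Z^6, C_1 ≅ Z^15, C_2 ≅ Z^10.

Boundary ∂_1: C_1 → C_0 sends each edge [p,q] (with p < q) to q − p.
As a 6×15 matrix over Z this has rank 5, with invariant factors (1,1,1,1,1).

The boundary map ∂_2: C_2 → C_1 maps a triangle to the signed sum of its edges. For instance
  ∂RST = ST − RT + RS,
  ∂STU = TU − SU + ST.
This gives a 15×10 integer matrix of rank 10; reducing to Smith normal form yields diagonal entries (1,1,1,1,1,1,1,1,1,2).

Computing H_k = (kernel of ∂_k) / (image of ∂_{k+1}):

  H_1: rank ker ∂_1 − rank ∂_2 = (15 − 5) − 10 = 0, and ∂_2 has invariant factor 2 > 1, so H_1 = Z/2Z.

(K is a triangulation of the real projective plane RP^2.)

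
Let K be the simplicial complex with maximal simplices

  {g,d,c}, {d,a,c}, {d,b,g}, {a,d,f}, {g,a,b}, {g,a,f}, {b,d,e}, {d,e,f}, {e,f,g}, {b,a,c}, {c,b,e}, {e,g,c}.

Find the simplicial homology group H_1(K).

Take the total order a < b < c < d < e < f < g on the vertex set. Then K (dimension 2) consists of the simplices:

  0-simplices (7): a, b, c, d, e, f, g
  1-simplices (18): ab, ac, ad, af, ag, bc, bd, be, bg, cd, ce, cg, de, df, dg, ef, eg, fg
  2-simplices (12): abc, abg, acd, adf, afg, bce, bde, bdg, cdg, ceg, def, efg

so the chain groups are C_0 ≅ Z^7, C_1 ≅ Z^18, C_2 ≅ Z^12.

The boundary map ∂_1: C_1 → C_0 maps an edge to its endpoints' difference, ∂[p,q] = q − p. For instance
  ∂be = e − b.
This gives a 7×18 integer matrix of rank 6; reducing to Smith normal form yields diagonal entries (1,1,1,1,1,1).

∂_2: C_2 → C_1 acts by ∂[p,q,r] = [q,r] − [p,r] + [p,q]. For instance
  ∂def = ef − df + de,
  ∂acd = cd − ad + ac.
The 18×12 boundary matrix has rank 12 and Smith normal form diag(1,1,1,1,1,1,1,1,1,1,1,2).

Computing H_k = (kernel of ∂_k) / (image of ∂_{k+1}):

  H_1: rank ker ∂_1 − rank ∂_2 = (18 − 6) − 12 = 0, and ∂_2 has invariant factor 2 > 1, so H_1 = Z/2.

H_1 = Z/2.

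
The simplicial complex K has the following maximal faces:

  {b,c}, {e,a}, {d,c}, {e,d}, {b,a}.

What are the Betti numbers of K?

b_0 = 1, b_1 = 1.

Fix the vertex order a < b < c < d < e and write every simplex with vertices in increasing order. Then dim K = 1 and the simplices of K are:

  0-simplices (5): a, b, c, d, e
  1-simplices (5): ab, ae, bc, cd, de

giving chain groups C_0 ≅ Z^5, C_1 ≅ Z^5.

∂_1: C_1 → C_0 sends each edge [p,q] (with p < q) to q − p. For instance
  ∂ae = e − a.
The 5×5 boundary matrix has rank 4 and Smith normal form diag(1,1,1,1).

Reading off H_k = ker ∂_k / im ∂_{k+1}:

  H_0: rank C_0 − rank ∂_1 = 5 − 4 = 1, and the invariant factors of ∂_1 are all 1, so H_0 ≅ Z.
  H_1: rank ker ∂_1 − rank ∂_2 = (5 − 4) − 0 = 1, and there is no ∂_2, so H_1 ≅ Z.

(K is a triangulation of the circle S^1.)

Hence the Betti numbers are b_0 = 1, b_1 = 1.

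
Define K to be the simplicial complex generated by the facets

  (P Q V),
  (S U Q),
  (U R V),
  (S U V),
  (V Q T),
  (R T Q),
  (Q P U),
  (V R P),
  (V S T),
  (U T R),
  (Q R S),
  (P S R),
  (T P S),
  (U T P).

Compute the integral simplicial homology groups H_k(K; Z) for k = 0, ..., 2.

Order the vertices as P < Q < R < S < T < U < V. Listing each simplex with vertices in this order, K has dimension 2 with simplices:

  0-simplices (7): P, Q, R, S, T, U, V
  1-simplices (21): PQ, PR, PS, PT, PU, PV, QR, QS, QT, QU, QV, RS, RT, RU, RV, ST, SU, SV, TU, TV, UV
  2-simplices (14): PQU, PQV, PRS, PRV, PST, PTU, QRS, QRT, QSU, QTV, RTU, RUV, STV, SUV

so the chain groups are C_0 ≅ Z^7, C_1 ≅ Z^21, C_2 ≅ Z^14.

∂_1: C_1 → C_0 maps an edge to its endpoints' difference, ∂[p,q] = q − p. For instance
  ∂PT = T − P.
The resulting 7×21 matrix has rank 6, and its Smith normal form has invariant factors (1,1,1,1,1,1).

∂_2: C_2 → C_1 acts by ∂[p,q,r] = [q,r] − [p,r] + [p,q]. For instance
  ∂RUV = UV − RV + RU,
  ∂PST = ST − PT + PS.
The resulting 21×14 matrix has rank 13, and its Smith normal form has invariant factors (1,1,1,1,1,1,1,1,1,1,1,1,1).

Computing H_k = (kernel of ∂_k) / (image of ∂_{k+1}):

  H_0: rank C_0 − rank ∂_1 = 7 − 6 = 1, and the invariant factors of ∂_1 are all 1, so H_0 = Z.
  H_1: rank ker ∂_1 − rank ∂_2 = (21 − 6) − 13 = 2, and the invariant factors of ∂_2 are all 1, so H_1 = Z^2.
  H_2: rank ker ∂_2 − rank ∂_3 = (14 − 13) − 0 = 1, and there is no ∂_3, so H_2 = Z.

(K is a triangulation of the torus T^2.)

H_0 = Z,  H_1 = Z^2,  H_2 = Z.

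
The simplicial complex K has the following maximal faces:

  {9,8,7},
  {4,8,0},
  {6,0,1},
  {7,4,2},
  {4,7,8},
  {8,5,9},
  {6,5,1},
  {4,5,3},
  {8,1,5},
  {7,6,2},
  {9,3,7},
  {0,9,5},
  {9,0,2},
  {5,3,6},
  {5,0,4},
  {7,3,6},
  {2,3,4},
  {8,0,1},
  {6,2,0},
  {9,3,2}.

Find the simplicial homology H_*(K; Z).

We work with the vertex ordering 0 < 1 < 2 < 3 < 4 < 5 < 6 < 7 < 8 < 9. The simplices of K, each written with vertices in increasing order, are:

  0-simplices (10): [0], [1], [2], [3], [4], [5], [6], [7], [8], [9]
  1-simplices (30): (30 of them)
  2-simplices (20): (20 of them)

giving chain groups C_0 ≅ Z^10, C_1 ≅ Z^30, C_2 ≅ Z^20.

The boundary map ∂_1: C_1 → C_0 maps an edge to its endpoints' difference, ∂[p,q] = q − p.
This gives a 10×30 integer matrix of rank 9; reducing to Smith normal form yields diagonal entries (1,1,1,1,1,1,1,1,1).

∂_2: C_2 → C_1 maps a triangle to the signed sum of its edges. For instance
  ∂[3,7,9] = [7,9] − [3,9] + [3,7],
  ∂[2,3,9] = [3,9] − [2,9] + [2,3].
The resulting 30×20 matrix has rank 20, and its Smith normal form has invariant factors (1,1,1,1,1,1,1,1,1,1,1,1,1,1,1,1,1,1,1,2).

Now H_k = ker ∂_k / im ∂_{k+1}, so:

  H_0: rank C_0 − rank ∂_1 = 10 − 9 = 1, and the invariant factors of ∂_1 are all 1, so H_0 ≅ Z.
  H_1: rank ker ∂_1 − rank ∂_2 = (30 − 9) − 20 = 1, and ∂_2 has invariant factor 2 > 1, so H_1 ≅ Z ⊕ Z/2.
  H_2: rank ker ∂_2 − rank ∂_3 = (20 − 20) − 0 = 0, and there is no ∂_3, so H_2 ≅ 0.

As a check, the Euler characteristic is 10 − 30 + 20 = 0, which agrees with 1 − 1 + 0 = 0.
(K is a triangulation of the Klein bottle.)

H_0 = Z,  H_1 = Z ⊕ Z/2,  H_2 = 0.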